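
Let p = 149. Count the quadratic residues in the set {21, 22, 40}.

(21/149) = -1 → non-residue.
(22/149) = +1 → QR.
(40/149) = -1 → non-residue.
Total quadratic residues among the 3: 1.

1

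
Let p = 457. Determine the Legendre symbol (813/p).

First reduce: 813 ≡ 356 (mod 457).
Pull out 2^2: since 457 ≡ 1 (mod 8), (2/457) = +1, so (2/457)^2 = +1.
Reciprocity: 89 ≡ 1 and 457 ≡ 1 (mod 4), so (89/457) = +(457/89).
Reduce top mod 89: now compute (12/89).
Pull out 2^2: since 89 ≡ 1 (mod 8), (2/89) = +1, so (2/89)^2 = +1.
Reciprocity: 3 ≡ 3 and 89 ≡ 1 (mod 4), so (3/89) = +(89/3).
Reduce top mod 3: now compute (2/3).
Pull out 2: since 3 ≡ 3 (mod 8), (2/3) = -1.
Reached (1/3) = 1. Collecting the sign flips along the way, the symbol is -1.

-1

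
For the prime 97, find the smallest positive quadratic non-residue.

(2/97) = +1, so 2 is a residue.
(3/97) = +1, so 3 is a residue.
(4/97) = +1, so 4 is a residue.
(5/97) = −1, so 5 is the smallest positive non-residue mod 97.

5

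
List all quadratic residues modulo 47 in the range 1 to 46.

Square k = 1,…,23 (k and 47−k give the same square):
1²=1, 2²=4, 3²=9, 4²=16, 5²=25, 6²=36, 7²≡2, 8²≡17, 9²≡34, 10²≡6, 11²≡27, 12²≡3, 13²≡28, 14²≡8, 15²≡37, 16²≡21, 17²≡7, 18²≡42, 19²≡32, 20²≡24, 21²≡18, 22²≡14, 23²≡12 (mod 47).
So the quadratic residues mod 47 are {1, 2, 3, 4, 6, 7, 8, 9, 12, 14, 16, 17, 18, 21, 24, 25, 27, 28, 32, 34, 36, 37, 42}.

1 2 3 4 6 7 8 9 12 14 16 17 18 21 24 25 27 28 32 34 36 37 42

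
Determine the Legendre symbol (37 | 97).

Reciprocity: 37 ≡ 1 and 97 ≡ 1 (mod 4), so (37/97) = +(97/37).
Reduce top mod 37: now compute (23/37).
Reciprocity: 23 ≡ 3 and 37 ≡ 1 (mod 4), so (23/37) = +(37/23).
Reduce top mod 23: now compute (14/23).
Pull out 2: since 23 ≡ 7 (mod 8), (2/23) = +1.
Reciprocity: 7 ≡ 3 and 23 ≡ 3 (mod 4), so (7/23) = −(23/7).
Reduce top mod 7: now compute (2/7).
Pull out 2: since 7 ≡ 7 (mod 8), (2/7) = +1.
Reached (1/7) = 1. Collecting the sign flips along the way, the symbol is -1.

-1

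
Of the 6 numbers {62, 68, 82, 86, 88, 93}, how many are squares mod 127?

(62/127) = +1 → QR.
(68/127) = +1 → QR.
(82/127) = +1 → QR.
(86/127) = -1 → non-residue.
(88/127) = +1 → QR.
(93/127) = -1 → non-residue.
Total quadratic residues among the 6: 4.

4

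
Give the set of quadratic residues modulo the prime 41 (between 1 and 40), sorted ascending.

Square k = 1,…,20 (k and 41−k give the same square):
1²=1, 2²=4, 3²=9, 4²=16, 5²=25, 6²=36, 7²≡8, 8²≡23, 9²≡40, 10²≡18, 11²≡39, 12²≡21, 13²≡5, 14²≡32, 15²≡20, 16²≡10, 17²≡2, 18²≡37, 19²≡33, 20²≡31 (mod 41).
So the quadratic residues mod 41 are {1, 2, 4, 5, 8, 9, 10, 16, 18, 20, 21, 23, 25, 31, 32, 33, 36, 37, 39, 40}.

1 2 4 5 8 9 10 16 18 20 21 23 25 31 32 33 36 37 39 40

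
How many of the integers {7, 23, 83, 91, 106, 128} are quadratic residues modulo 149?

(7/149) = +1 → QR.
(23/149) = -1 → non-residue.
(83/149) = -1 → non-residue.
(91/149) = -1 → non-residue.
(106/149) = -1 → non-residue.
(128/149) = -1 → non-residue.
Total quadratic residues among the 6: 1.

1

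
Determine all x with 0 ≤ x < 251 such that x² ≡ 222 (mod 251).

Since 251 ≡ 3 (mod 4), a square root of 222 is 222^((251+1)/4) = 222^63 mod 251.
Repeated squaring: 222^2≡88, 222^4≡214, 222^8≡114, 222^16≡195, 222^32≡124 (mod 251).
222^63 = 222^(32+16+8+4+2+1) ≡ 67 (mod 251).
Check: 67² = 4489 ≡ 222 (mod 251). The two roots are 67 and 184.

67, 184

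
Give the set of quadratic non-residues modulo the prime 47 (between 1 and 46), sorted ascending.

Square k = 1,…,23 (k and 47−k give the same square):
1²=1, 2²=4, 3²=9, 4²=16, 5²=25, 6²=36, 7²≡2, 8²≡17, 9²≡34, 10²≡6, 11²≡27, 12²≡3, 13²≡28, 14²≡8, 15²≡37, 16²≡21, 17²≡7, 18²≡42, 19²≡32, 20²≡24, 21²≡18, 22²≡14, 23²≡12 (mod 47).
The residues are {1, 2, 3, 4, 6, 7, 8, 9, 12, 14, 16, 17, 18, 21, 24, 25, 27, 28, 32, 34, 36, 37, 42}; the non-residues are the remaining 23 nonzero classes.

5 10 11 13 15 19 20 22 23 26 29 30 31 33 35 38 39 40 41 43 44 45 46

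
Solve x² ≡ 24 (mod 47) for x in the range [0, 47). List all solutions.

Since 47 ≡ 3 (mod 4), a square root of 24 is 24^((47+1)/4) = 24^12 mod 47.
Repeated squaring: 24^2≡12, 24^4≡3, 24^8≡9 (mod 47).
24^12 = 24^(8+4) ≡ 27 (mod 47).
Check: 27² = 729 ≡ 24 (mod 47). The two roots are 20 and 27.

20, 27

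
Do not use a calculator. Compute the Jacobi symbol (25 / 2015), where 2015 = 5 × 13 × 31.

Reciprocity: 25 ≡ 1 and 2015 ≡ 3 (mod 4), so (25/2015) = +(2015/25).
Reduce top mod 25: now compute (15/25).
Reciprocity: 15 ≡ 3 and 25 ≡ 1 (mod 4), so (15/25) = +(25/15).
Reduce top mod 15: now compute (10/15).
Pull out 2: since 15 ≡ 7 (mod 8), (2/15) = +1.
Reciprocity: 5 ≡ 1 and 15 ≡ 3 (mod 4), so (5/15) = +(15/5).
Reduce top mod 5: now compute (0/5).
Top reduces to 0: gcd > 1, so the symbol is 0.

0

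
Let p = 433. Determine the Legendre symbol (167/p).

Reciprocity: 167 ≡ 3 and 433 ≡ 1 (mod 4), so (167/433) = +(433/167).
Reduce top mod 167: now compute (99/167).
Reciprocity: 99 ≡ 3 and 167 ≡ 3 (mod 4), so (99/167) = −(167/99).
Reduce top mod 99: now compute (68/99).
Pull out 2^2: since 99 ≡ 3 (mod 8), (2/99) = -1, so (2/99)^2 = +1.
Reciprocity: 17 ≡ 1 and 99 ≡ 3 (mod 4), so (17/99) = +(99/17).
Reduce top mod 17: now compute (14/17).
Pull out 2: since 17 ≡ 1 (mod 8), (2/17) = +1.
Reciprocity: 7 ≡ 3 and 17 ≡ 1 (mod 4), so (7/17) = +(17/7).
Reduce top mod 7: now compute (3/7).
Reciprocity: 3 ≡ 3 and 7 ≡ 3 (mod 4), so (3/7) = −(7/3).
Reduce top mod 3: now compute (1/3).
Reached (1/3) = 1. Collecting the sign flips along the way, the symbol is +1.

1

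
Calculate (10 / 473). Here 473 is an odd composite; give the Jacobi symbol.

-1

Pull out 2: since 473 ≡ 1 (mod 8), (2/473) = +1.
Reciprocity: 5 ≡ 1 and 473 ≡ 1 (mod 4), so (5/473) = +(473/5).
Reduce top mod 5: now compute (3/5).
Reciprocity: 3 ≡ 3 and 5 ≡ 1 (mod 4), so (3/5) = +(5/3).
Reduce top mod 3: now compute (2/3).
Pull out 2: since 3 ≡ 3 (mod 8), (2/3) = -1.
Reached (1/3) = 1. Collecting the sign flips along the way, the symbol is -1.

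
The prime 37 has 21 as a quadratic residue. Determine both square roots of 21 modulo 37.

13, 24

37 ≡ 1 (mod 4), so we find a root by search.
Trying successive values, 13² = 169 ≡ 21 (mod 37). The other root is 37 − 13 = 24.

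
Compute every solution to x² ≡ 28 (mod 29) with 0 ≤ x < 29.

12, 17

29 ≡ 1 (mod 4), so we find a root by search.
Trying successive values, 12² = 144 ≡ 28 (mod 29). The other root is 29 − 12 = 17.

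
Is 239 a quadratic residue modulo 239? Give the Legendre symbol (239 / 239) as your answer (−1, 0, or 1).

0

First reduce: 239 ≡ 0 (mod 239).
Top reduces to 0: gcd > 1, so the symbol is 0.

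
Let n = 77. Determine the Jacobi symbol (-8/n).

-1

First reduce: -8 ≡ 69 (mod 77).
Reciprocity: 69 ≡ 1 and 77 ≡ 1 (mod 4), so (69/77) = +(77/69).
Reduce top mod 69: now compute (8/69).
Pull out 2^3: since 69 ≡ 5 (mod 8), (2/69) = -1, so (2/69)^3 = -1.
Reached (1/69) = 1. Collecting the sign flips along the way, the symbol is -1.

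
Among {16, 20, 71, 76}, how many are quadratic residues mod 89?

(16/89) = +1 → QR.
(20/89) = +1 → QR.
(71/89) = +1 → QR.
(76/89) = -1 → non-residue.
Total quadratic residues among the 4: 3.

3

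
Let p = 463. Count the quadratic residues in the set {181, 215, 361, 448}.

(181/463) = +1 → QR.
(215/463) = -1 → non-residue.
(361/463) = +1 → QR.
(448/463) = -1 → non-residue.
Total quadratic residues among the 4: 2.

2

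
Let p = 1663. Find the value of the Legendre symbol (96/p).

-1

Pull out 2^5: since 1663 ≡ 7 (mod 8), (2/1663) = +1, so (2/1663)^5 = +1.
Reciprocity: 3 ≡ 3 and 1663 ≡ 3 (mod 4), so (3/1663) = −(1663/3).
Reduce top mod 3: now compute (1/3).
Reached (1/3) = 1. Collecting the sign flips along the way, the symbol is -1.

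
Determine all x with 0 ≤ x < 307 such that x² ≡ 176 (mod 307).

100, 207

Since 307 ≡ 3 (mod 4), a square root of 176 is 176^((307+1)/4) = 176^77 mod 307.
Repeated squaring: 176^2≡276, 176^4≡40, 176^8≡65, 176^16≡234, 176^32≡110, 176^64≡127 (mod 307).
176^77 = 176^(64+8+4+1) ≡ 100 (mod 307).
Check: 100² = 10000 ≡ 176 (mod 307). The two roots are 100 and 207.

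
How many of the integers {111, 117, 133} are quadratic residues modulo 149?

1

(111/149) = -1 → non-residue.
(117/149) = -1 → non-residue.
(133/149) = +1 → QR.
Total quadratic residues among the 3: 1.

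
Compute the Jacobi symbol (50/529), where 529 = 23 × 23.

Pull out 2: since 529 ≡ 1 (mod 8), (2/529) = +1.
Reciprocity: 25 ≡ 1 and 529 ≡ 1 (mod 4), so (25/529) = +(529/25).
Reduce top mod 25: now compute (4/25).
Pull out 2^2: since 25 ≡ 1 (mod 8), (2/25) = +1, so (2/25)^2 = +1.
Reached (1/25) = 1. Collecting the sign flips along the way, the symbol is +1.

1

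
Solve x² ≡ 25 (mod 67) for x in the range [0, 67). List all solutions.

Since 67 ≡ 3 (mod 4), a square root of 25 is 25^((67+1)/4) = 25^17 mod 67.
Repeated squaring: 25^2≡22, 25^4≡15, 25^8≡24, 25^16≡40 (mod 67).
25^17 = 25^(16+1) ≡ 62 (mod 67).
Check: 62² = 3844 ≡ 25 (mod 67). The two roots are 5 and 62.

5, 62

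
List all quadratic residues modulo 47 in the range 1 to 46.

Square k = 1,…,23 (k and 47−k give the same square):
1²=1, 2²=4, 3²=9, 4²=16, 5²=25, 6²=36, 7²≡2, 8²≡17, 9²≡34, 10²≡6, 11²≡27, 12²≡3, 13²≡28, 14²≡8, 15²≡37, 16²≡21, 17²≡7, 18²≡42, 19²≡32, 20²≡24, 21²≡18, 22²≡14, 23²≡12 (mod 47).
So the quadratic residues mod 47 are {1, 2, 3, 4, 6, 7, 8, 9, 12, 14, 16, 17, 18, 21, 24, 25, 27, 28, 32, 34, 36, 37, 42}.

1, 2, 3, 4, 6, 7, 8, 9, 12, 14, 16, 17, 18, 21, 24, 25, 27, 28, 32, 34, 36, 37, 42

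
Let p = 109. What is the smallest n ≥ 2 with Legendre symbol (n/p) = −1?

2

(2/109) = −1, so 2 is the smallest positive non-residue mod 109.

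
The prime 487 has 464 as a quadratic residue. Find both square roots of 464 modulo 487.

225, 262

Since 487 ≡ 3 (mod 4), a square root of 464 is 464^((487+1)/4) = 464^122 mod 487.
Repeated squaring: 464^2≡42, 464^4≡303, 464^8≡253, 464^16≡212, 464^32≡140, 464^64≡120 (mod 487).
464^122 = 464^(64+32+16+8+2) ≡ 225 (mod 487).
Check: 225² = 50625 ≡ 464 (mod 487). The two roots are 225 and 262.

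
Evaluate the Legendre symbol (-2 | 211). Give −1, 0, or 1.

First reduce: -2 ≡ 209 (mod 211).
Reciprocity: 209 ≡ 1 and 211 ≡ 3 (mod 4), so (209/211) = +(211/209).
Reduce top mod 209: now compute (2/209).
Pull out 2: since 209 ≡ 1 (mod 8), (2/209) = +1.
Reached (1/209) = 1. Collecting the sign flips along the way, the symbol is +1.

1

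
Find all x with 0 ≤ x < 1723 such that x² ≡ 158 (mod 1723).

672, 1051

Since 1723 ≡ 3 (mod 4), a square root of 158 is 158^((1723+1)/4) = 158^431 mod 1723.
Repeated squaring: 158^2≡842, 158^4≡811, 158^8≡1258, 158^16≡850, 158^32≡563, 158^64≡1660, 158^128≡523, 158^256≡1295 (mod 1723).
158^431 = 158^(256+128+32+8+4+2+1) ≡ 1051 (mod 1723).
Check: 1051² = 1104601 ≡ 158 (mod 1723). The two roots are 672 and 1051.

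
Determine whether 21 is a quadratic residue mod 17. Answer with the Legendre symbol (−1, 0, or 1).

1

First reduce: 21 ≡ 4 (mod 17).
Pull out 2^2: since 17 ≡ 1 (mod 8), (2/17) = +1, so (2/17)^2 = +1.
Reached (1/17) = 1. Collecting the sign flips along the way, the symbol is +1.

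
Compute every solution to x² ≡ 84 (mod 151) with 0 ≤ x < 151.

Since 151 ≡ 3 (mod 4), a square root of 84 is 84^((151+1)/4) = 84^38 mod 151.
Repeated squaring: 84^2≡110, 84^4≡20, 84^8≡98, 84^16≡91, 84^32≡127 (mod 151).
84^38 = 84^(32+4+2) ≡ 50 (mod 151).
Check: 50² = 2500 ≡ 84 (mod 151). The two roots are 50 and 101.

50, 101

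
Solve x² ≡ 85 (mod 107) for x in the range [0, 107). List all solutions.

Since 107 ≡ 3 (mod 4), a square root of 85 is 85^((107+1)/4) = 85^27 mod 107.
Repeated squaring: 85^2≡56, 85^4≡33, 85^8≡19, 85^16≡40 (mod 107).
85^27 = 85^(16+8+2+1) ≡ 37 (mod 107).
Check: 37² = 1369 ≡ 85 (mod 107). The two roots are 37 and 70.

37, 70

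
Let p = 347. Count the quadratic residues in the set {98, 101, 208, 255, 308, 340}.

(98/347) = -1 → non-residue.
(101/347) = -1 → non-residue.
(208/347) = +1 → QR.
(255/347) = +1 → QR.
(308/347) = -1 → non-residue.
(340/347) = +1 → QR.
Total quadratic residues among the 6: 3.

3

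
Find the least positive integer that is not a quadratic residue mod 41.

3

(2/41) = +1, so 2 is a residue.
(3/41) = −1, so 3 is the smallest positive non-residue mod 41.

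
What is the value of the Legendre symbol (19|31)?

1

Euler's criterion: (19/31) ≡ 19^15 (mod 31).
19^2 ≡ 20 (mod 31)
19^4 ≡ 28 (mod 31)
19^8 ≡ 9 (mod 31)
19^15 = 19^(8+4+2+1) ≡ 1 (mod 31).
Result is 1, so (19/31) = 1.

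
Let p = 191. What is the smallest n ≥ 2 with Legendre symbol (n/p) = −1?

7

(2/191) = +1, so 2 is a residue.
(3/191) = +1, so 3 is a residue.
(4/191) = +1, so 4 is a residue.
(5/191) = +1, so 5 is a residue.
(6/191) = +1, so 6 is a residue.
(7/191) = −1, so 7 is the smallest positive non-residue mod 191.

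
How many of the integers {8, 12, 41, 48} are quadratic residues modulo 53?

0

(8/53) = -1 → non-residue.
(12/53) = -1 → non-residue.
(41/53) = -1 → non-residue.
(48/53) = -1 → non-residue.
Total quadratic residues among the 4: 0.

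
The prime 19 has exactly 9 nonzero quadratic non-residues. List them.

2,3,8,10,12,13,14,15,18

Square k = 1,…,9 (k and 19−k give the same square):
1²=1, 2²=4, 3²=9, 4²=16, 5²≡6, 6²≡17, 7²≡11, 8²≡7, 9²≡5 (mod 19).
The residues are {1, 4, 5, 6, 7, 9, 11, 16, 17}; the non-residues are the remaining 9 nonzero classes.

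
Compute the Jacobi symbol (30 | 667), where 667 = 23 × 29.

-1

Pull out 2: since 667 ≡ 3 (mod 8), (2/667) = -1.
Reciprocity: 15 ≡ 3 and 667 ≡ 3 (mod 4), so (15/667) = −(667/15).
Reduce top mod 15: now compute (7/15).
Reciprocity: 7 ≡ 3 and 15 ≡ 3 (mod 4), so (7/15) = −(15/7).
Reduce top mod 7: now compute (1/7).
Reached (1/7) = 1. Collecting the sign flips along the way, the symbol is -1.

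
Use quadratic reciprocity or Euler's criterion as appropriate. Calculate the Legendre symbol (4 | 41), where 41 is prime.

Euler's criterion: (4/41) ≡ 4^20 (mod 41).
4^2 ≡ 16 (mod 41)
4^4 ≡ 10 (mod 41)
4^8 ≡ 18 (mod 41)
4^16 ≡ 37 (mod 41)
4^20 = 4^(16+4) ≡ 1 (mod 41).
Result is 1, so (4/41) = 1.

1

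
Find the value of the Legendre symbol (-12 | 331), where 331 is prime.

Euler's criterion: (-12/331) ≡ 319^165 (mod 331).
319^2 ≡ 144 (mod 331)
319^4 ≡ 214 (mod 331)
319^8 ≡ 118 (mod 331)
319^16 ≡ 22 (mod 331)
319^32 ≡ 153 (mod 331)
319^64 ≡ 239 (mod 331)
319^128 ≡ 189 (mod 331)
319^165 = 319^(128+32+4+1) ≡ 1 (mod 331).
Result is 1, so (-12/331) = 1.

1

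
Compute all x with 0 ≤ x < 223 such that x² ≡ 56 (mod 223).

111, 112

Since 223 ≡ 3 (mod 4), a square root of 56 is 56^((223+1)/4) = 56^56 mod 223.
Repeated squaring: 56^2≡14, 56^4≡196, 56^8≡60, 56^16≡32, 56^32≡132 (mod 223).
56^56 = 56^(32+16+8) ≡ 112 (mod 223).
Check: 112² = 12544 ≡ 56 (mod 223). The two roots are 111 and 112.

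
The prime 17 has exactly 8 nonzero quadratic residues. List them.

1 2 4 8 9 13 15 16

Square k = 1,…,8 (k and 17−k give the same square):
1²=1, 2²=4, 3²=9, 4²=16, 5²≡8, 6²≡2, 7²≡15, 8²≡13 (mod 17).
So the quadratic residues mod 17 are {1, 2, 4, 8, 9, 13, 15, 16}.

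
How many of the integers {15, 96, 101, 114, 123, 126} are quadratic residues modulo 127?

1

(15/127) = +1 → QR.
(96/127) = -1 → non-residue.
(101/127) = -1 → non-residue.
(114/127) = -1 → non-residue.
(123/127) = -1 → non-residue.
(126/127) = -1 → non-residue.
Total quadratic residues among the 6: 1.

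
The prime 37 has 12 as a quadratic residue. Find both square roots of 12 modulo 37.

7, 30

37 ≡ 1 (mod 4), so we find a root by search.
Trying successive values, 7² = 49 ≡ 12 (mod 37). The other root is 37 − 7 = 30.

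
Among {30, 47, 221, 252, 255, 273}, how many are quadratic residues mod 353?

(30/353) = +1 → QR.
(47/353) = +1 → QR.
(221/353) = -1 → non-residue.
(252/353) = -1 → non-residue.
(255/353) = +1 → QR.
(273/353) = -1 → non-residue.
Total quadratic residues among the 6: 3.

3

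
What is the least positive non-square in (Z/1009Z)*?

11

(2/1009) = +1, so 2 is a residue.
(3/1009) = +1, so 3 is a residue.
(4/1009) = +1, so 4 is a residue.
(5/1009) = +1, so 5 is a residue.
(6/1009) = +1, so 6 is a residue.
(7/1009) = +1, so 7 is a residue.
(8/1009) = +1, so 8 is a residue.
(9/1009) = +1, so 9 is a residue.
(10/1009) = +1, so 10 is a residue.
(11/1009) = −1, so 11 is the smallest positive non-residue mod 1009.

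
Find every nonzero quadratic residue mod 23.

Square k = 1,…,11 (k and 23−k give the same square):
1²=1, 2²=4, 3²=9, 4²=16, 5²≡2, 6²≡13, 7²≡3, 8²≡18, 9²≡12, 10²≡8, 11²≡6 (mod 23).
So the quadratic residues mod 23 are {1, 2, 3, 4, 6, 8, 9, 12, 13, 16, 18}.

1,2,3,4,6,8,9,12,13,16,18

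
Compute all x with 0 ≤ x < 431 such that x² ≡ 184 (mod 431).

132, 299

Since 431 ≡ 3 (mod 4), a square root of 184 is 184^((431+1)/4) = 184^108 mod 431.
Repeated squaring: 184^2≡238, 184^4≡183, 184^8≡302, 184^16≡263, 184^32≡209, 184^64≡150 (mod 431).
184^108 = 184^(64+32+8+4) ≡ 132 (mod 431).
Check: 132² = 17424 ≡ 184 (mod 431). The two roots are 132 and 299.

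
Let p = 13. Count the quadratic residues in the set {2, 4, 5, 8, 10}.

2

(2/13) = -1 → non-residue.
(4/13) = +1 → QR.
(5/13) = -1 → non-residue.
(8/13) = -1 → non-residue.
(10/13) = +1 → QR.
Total quadratic residues among the 5: 2.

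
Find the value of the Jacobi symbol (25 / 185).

Reciprocity: 25 ≡ 1 and 185 ≡ 1 (mod 4), so (25/185) = +(185/25).
Reduce top mod 25: now compute (10/25).
Pull out 2: since 25 ≡ 1 (mod 8), (2/25) = +1.
Reciprocity: 5 ≡ 1 and 25 ≡ 1 (mod 4), so (5/25) = +(25/5).
Reduce top mod 5: now compute (0/5).
Top reduces to 0: gcd > 1, so the symbol is 0.

0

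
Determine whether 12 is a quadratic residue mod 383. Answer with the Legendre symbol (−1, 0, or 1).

1

Euler's criterion: (12/383) ≡ 12^191 (mod 383).
12^2 ≡ 144 (mod 383)
12^4 ≡ 54 (mod 383)
12^8 ≡ 235 (mod 383)
12^16 ≡ 73 (mod 383)
12^32 ≡ 350 (mod 383)
12^64 ≡ 323 (mod 383)
12^128 ≡ 153 (mod 383)
12^191 = 12^(128+32+16+8+4+2+1) ≡ 1 (mod 383).
Result is 1, so (12/383) = 1.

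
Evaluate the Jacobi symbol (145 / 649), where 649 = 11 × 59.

Reciprocity: 145 ≡ 1 and 649 ≡ 1 (mod 4), so (145/649) = +(649/145).
Reduce top mod 145: now compute (69/145).
Reciprocity: 69 ≡ 1 and 145 ≡ 1 (mod 4), so (69/145) = +(145/69).
Reduce top mod 69: now compute (7/69).
Reciprocity: 7 ≡ 3 and 69 ≡ 1 (mod 4), so (7/69) = +(69/7).
Reduce top mod 7: now compute (6/7).
Pull out 2: since 7 ≡ 7 (mod 8), (2/7) = +1.
Reciprocity: 3 ≡ 3 and 7 ≡ 3 (mod 4), so (3/7) = −(7/3).
Reduce top mod 3: now compute (1/3).
Reached (1/3) = 1. Collecting the sign flips along the way, the symbol is -1.

-1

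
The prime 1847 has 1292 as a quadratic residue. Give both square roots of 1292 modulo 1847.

147, 1700

Since 1847 ≡ 3 (mod 4), a square root of 1292 is 1292^((1847+1)/4) = 1292^462 mod 1847.
Repeated squaring: 1292^2≡1423, 1292^4≡617, 1292^8≡207, 1292^16≡368, 1292^32≡593, 1292^64≡719, 1292^128≡1648, 1292^256≡814 (mod 1847).
1292^462 = 1292^(256+128+64+8+4+2) ≡ 147 (mod 1847).
Check: 147² = 21609 ≡ 1292 (mod 1847). The two roots are 147 and 1700.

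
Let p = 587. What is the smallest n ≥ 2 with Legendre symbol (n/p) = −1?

2

(2/587) = −1, so 2 is the smallest positive non-residue mod 587.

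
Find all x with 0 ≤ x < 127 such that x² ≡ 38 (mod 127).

61, 66

Since 127 ≡ 3 (mod 4), a square root of 38 is 38^((127+1)/4) = 38^32 mod 127.
Repeated squaring: 38^2≡47, 38^4≡50, 38^8≡87, 38^16≡76, 38^32≡61 (mod 127).
38^32 = 38^(32) ≡ 61 (mod 127).
Check: 61² = 3721 ≡ 38 (mod 127). The two roots are 61 and 66.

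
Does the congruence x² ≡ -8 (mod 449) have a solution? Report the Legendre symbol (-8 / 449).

First reduce: -8 ≡ 441 (mod 449).
Reciprocity: 441 ≡ 1 and 449 ≡ 1 (mod 4), so (441/449) = +(449/441).
Reduce top mod 441: now compute (8/441).
Pull out 2^3: since 441 ≡ 1 (mod 8), (2/441) = +1, so (2/441)^3 = +1.
Reached (1/441) = 1. Collecting the sign flips along the way, the symbol is +1.

1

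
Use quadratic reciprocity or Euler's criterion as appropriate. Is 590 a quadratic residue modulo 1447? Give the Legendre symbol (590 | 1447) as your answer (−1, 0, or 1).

-1

Pull out 2: since 1447 ≡ 7 (mod 8), (2/1447) = +1.
Reciprocity: 295 ≡ 3 and 1447 ≡ 3 (mod 4), so (295/1447) = −(1447/295).
Reduce top mod 295: now compute (267/295).
Reciprocity: 267 ≡ 3 and 295 ≡ 3 (mod 4), so (267/295) = −(295/267).
Reduce top mod 267: now compute (28/267).
Pull out 2^2: since 267 ≡ 3 (mod 8), (2/267) = -1, so (2/267)^2 = +1.
Reciprocity: 7 ≡ 3 and 267 ≡ 3 (mod 4), so (7/267) = −(267/7).
Reduce top mod 7: now compute (1/7).
Reached (1/7) = 1. Collecting the sign flips along the way, the symbol is -1.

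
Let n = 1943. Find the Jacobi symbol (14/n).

-1

Pull out 2: since 1943 ≡ 7 (mod 8), (2/1943) = +1.
Reciprocity: 7 ≡ 3 and 1943 ≡ 3 (mod 4), so (7/1943) = −(1943/7).
Reduce top mod 7: now compute (4/7).
Pull out 2^2: since 7 ≡ 7 (mod 8), (2/7) = +1, so (2/7)^2 = +1.
Reached (1/7) = 1. Collecting the sign flips along the way, the symbol is -1.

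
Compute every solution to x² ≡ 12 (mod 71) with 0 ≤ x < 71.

15, 56

Since 71 ≡ 3 (mod 4), a square root of 12 is 12^((71+1)/4) = 12^18 mod 71.
Repeated squaring: 12^2≡2, 12^4≡4, 12^8≡16, 12^16≡43 (mod 71).
12^18 = 12^(16+2) ≡ 15 (mod 71).
Check: 15² = 225 ≡ 12 (mod 71). The two roots are 15 and 56.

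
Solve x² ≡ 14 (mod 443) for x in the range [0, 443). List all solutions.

Since 443 ≡ 3 (mod 4), a square root of 14 is 14^((443+1)/4) = 14^111 mod 443.
Repeated squaring: 14^2≡196, 14^4≡318, 14^8≡120, 14^16≡224, 14^32≡117, 14^64≡399 (mod 443).
14^111 = 14^(64+32+8+4+2+1) ≡ 30 (mod 443).
Check: 30² = 900 ≡ 14 (mod 443). The two roots are 30 and 413.

30, 413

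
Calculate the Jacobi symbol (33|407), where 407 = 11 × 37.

0

Reciprocity: 33 ≡ 1 and 407 ≡ 3 (mod 4), so (33/407) = +(407/33).
Reduce top mod 33: now compute (11/33).
Reciprocity: 11 ≡ 3 and 33 ≡ 1 (mod 4), so (11/33) = +(33/11).
Reduce top mod 11: now compute (0/11).
Top reduces to 0: gcd > 1, so the symbol is 0.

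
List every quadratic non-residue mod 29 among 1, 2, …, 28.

2, 3, 8, 10, 11, 12, 14, 15, 17, 18, 19, 21, 26, 27

Square k = 1,…,14 (k and 29−k give the same square):
1²=1, 2²=4, 3²=9, 4²=16, 5²=25, 6²≡7, 7²≡20, 8²≡6, 9²≡23, 10²≡13, 11²≡5, 12²≡28, 13²≡24, 14²≡22 (mod 29).
The residues are {1, 4, 5, 6, 7, 9, 13, 16, 20, 22, 23, 24, 25, 28}; the non-residues are the remaining 14 nonzero classes.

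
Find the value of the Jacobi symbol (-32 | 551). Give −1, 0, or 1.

-1

First reduce: -32 ≡ 519 (mod 551).
Reciprocity: 519 ≡ 3 and 551 ≡ 3 (mod 4), so (519/551) = −(551/519).
Reduce top mod 519: now compute (32/519).
Pull out 2^5: since 519 ≡ 7 (mod 8), (2/519) = +1, so (2/519)^5 = +1.
Reached (1/519) = 1. Collecting the sign flips along the way, the symbol is -1.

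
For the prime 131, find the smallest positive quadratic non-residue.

(2/131) = −1, so 2 is the smallest positive non-residue mod 131.

2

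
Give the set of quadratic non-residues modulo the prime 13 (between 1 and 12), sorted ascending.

2, 5, 6, 7, 8, 11

Square k = 1,…,6 (k and 13−k give the same square):
1²=1, 2²=4, 3²=9, 4²≡3, 5²≡12, 6²≡10 (mod 13).
The residues are {1, 3, 4, 9, 10, 12}; the non-residues are the remaining 6 nonzero classes.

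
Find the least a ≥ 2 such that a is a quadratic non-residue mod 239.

(2/239) = +1, so 2 is a residue.
(3/239) = +1, so 3 is a residue.
(4/239) = +1, so 4 is a residue.
(5/239) = +1, so 5 is a residue.
(6/239) = +1, so 6 is a residue.
(7/239) = −1, so 7 is the smallest positive non-residue mod 239.

7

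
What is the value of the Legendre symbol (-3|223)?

1

First reduce: -3 ≡ 220 (mod 223).
Pull out 2^2: since 223 ≡ 7 (mod 8), (2/223) = +1, so (2/223)^2 = +1.
Reciprocity: 55 ≡ 3 and 223 ≡ 3 (mod 4), so (55/223) = −(223/55).
Reduce top mod 55: now compute (3/55).
Reciprocity: 3 ≡ 3 and 55 ≡ 3 (mod 4), so (3/55) = −(55/3).
Reduce top mod 3: now compute (1/3).
Reached (1/3) = 1. Collecting the sign flips along the way, the symbol is +1.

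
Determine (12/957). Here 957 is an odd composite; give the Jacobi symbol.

Pull out 2^2: since 957 ≡ 5 (mod 8), (2/957) = -1, so (2/957)^2 = +1.
Reciprocity: 3 ≡ 3 and 957 ≡ 1 (mod 4), so (3/957) = +(957/3).
Reduce top mod 3: now compute (0/3).
Top reduces to 0: gcd > 1, so the symbol is 0.

0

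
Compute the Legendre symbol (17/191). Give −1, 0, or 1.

Euler's criterion: (17/191) ≡ 17^95 (mod 191).
17^2 ≡ 98 (mod 191)
17^4 ≡ 54 (mod 191)
17^8 ≡ 51 (mod 191)
17^16 ≡ 118 (mod 191)
17^32 ≡ 172 (mod 191)
17^64 ≡ 170 (mod 191)
17^95 = 17^(64+16+8+4+2+1) ≡ 1 (mod 191).
Result is 1, so (17/191) = 1.

1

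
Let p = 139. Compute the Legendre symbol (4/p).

Pull out 2^2: since 139 ≡ 3 (mod 8), (2/139) = -1, so (2/139)^2 = +1.
Reached (1/139) = 1. Collecting the sign flips along the way, the symbol is +1.

1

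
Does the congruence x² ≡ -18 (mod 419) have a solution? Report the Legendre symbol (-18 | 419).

Euler's criterion: (-18/419) ≡ 401^209 (mod 419).
401^2 ≡ 324 (mod 419)
401^4 ≡ 226 (mod 419)
401^8 ≡ 377 (mod 419)
401^16 ≡ 88 (mod 419)
401^32 ≡ 202 (mod 419)
401^64 ≡ 161 (mod 419)
401^128 ≡ 362 (mod 419)
401^209 = 401^(128+64+16+1) ≡ 1 (mod 419).
Result is 1, so (-18/419) = 1.

1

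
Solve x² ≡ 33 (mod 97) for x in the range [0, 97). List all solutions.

97 ≡ 1 (mod 4), so we find a root by search.
Trying successive values, 18² = 324 ≡ 33 (mod 97). The other root is 97 − 18 = 79.

18, 79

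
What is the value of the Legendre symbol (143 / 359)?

Euler's criterion: (143/359) ≡ 143^179 (mod 359).
143^2 ≡ 345 (mod 359)
143^4 ≡ 196 (mod 359)
143^8 ≡ 3 (mod 359)
143^16 ≡ 9 (mod 359)
143^32 ≡ 81 (mod 359)
143^64 ≡ 99 (mod 359)
143^128 ≡ 108 (mod 359)
143^179 = 143^(128+32+16+2+1) ≡ 358 (mod 359).
Result is 358 ≡ −1, so (143/359) = −1.

-1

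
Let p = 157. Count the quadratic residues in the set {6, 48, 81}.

2

(6/157) = -1 → non-residue.
(48/157) = +1 → QR.
(81/157) = +1 → QR.
Total quadratic residues among the 3: 2.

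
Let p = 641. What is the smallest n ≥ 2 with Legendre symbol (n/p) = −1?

3

(2/641) = +1, so 2 is a residue.
(3/641) = −1, so 3 is the smallest positive non-residue mod 641.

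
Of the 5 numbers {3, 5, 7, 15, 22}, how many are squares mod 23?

(3/23) = +1 → QR.
(5/23) = -1 → non-residue.
(7/23) = -1 → non-residue.
(15/23) = -1 → non-residue.
(22/23) = -1 → non-residue.
Total quadratic residues among the 5: 1.

1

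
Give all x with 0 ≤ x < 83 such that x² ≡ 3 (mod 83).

Since 83 ≡ 3 (mod 4), a square root of 3 is 3^((83+1)/4) = 3^21 mod 83.
Repeated squaring: 3^2≡9, 3^4≡81, 3^8≡4, 3^16≡16 (mod 83).
3^21 = 3^(16+4+1) ≡ 70 (mod 83).
Check: 70² = 4900 ≡ 3 (mod 83). The two roots are 13 and 70.

13, 70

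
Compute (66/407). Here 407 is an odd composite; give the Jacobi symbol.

0

Pull out 2: since 407 ≡ 7 (mod 8), (2/407) = +1.
Reciprocity: 33 ≡ 1 and 407 ≡ 3 (mod 4), so (33/407) = +(407/33).
Reduce top mod 33: now compute (11/33).
Reciprocity: 11 ≡ 3 and 33 ≡ 1 (mod 4), so (11/33) = +(33/11).
Reduce top mod 11: now compute (0/11).
Top reduces to 0: gcd > 1, so the symbol is 0.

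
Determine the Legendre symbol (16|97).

Pull out 2^4: since 97 ≡ 1 (mod 8), (2/97) = +1, so (2/97)^4 = +1.
Reached (1/97) = 1. Collecting the sign flips along the way, the symbol is +1.

1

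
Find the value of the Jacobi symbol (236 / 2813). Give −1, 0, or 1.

-1

Pull out 2^2: since 2813 ≡ 5 (mod 8), (2/2813) = -1, so (2/2813)^2 = +1.
Reciprocity: 59 ≡ 3 and 2813 ≡ 1 (mod 4), so (59/2813) = +(2813/59).
Reduce top mod 59: now compute (40/59).
Pull out 2^3: since 59 ≡ 3 (mod 8), (2/59) = -1, so (2/59)^3 = -1.
Reciprocity: 5 ≡ 1 and 59 ≡ 3 (mod 4), so (5/59) = +(59/5).
Reduce top mod 5: now compute (4/5).
Pull out 2^2: since 5 ≡ 5 (mod 8), (2/5) = -1, so (2/5)^2 = +1.
Reached (1/5) = 1. Collecting the sign flips along the way, the symbol is -1.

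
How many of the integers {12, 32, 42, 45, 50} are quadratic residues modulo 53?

(12/53) = -1 → non-residue.
(32/53) = -1 → non-residue.
(42/53) = +1 → QR.
(45/53) = -1 → non-residue.
(50/53) = -1 → non-residue.
Total quadratic residues among the 5: 1.

1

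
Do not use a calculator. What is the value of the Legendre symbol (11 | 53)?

Reciprocity: 11 ≡ 3 and 53 ≡ 1 (mod 4), so (11/53) = +(53/11).
Reduce top mod 11: now compute (9/11).
Reciprocity: 9 ≡ 1 and 11 ≡ 3 (mod 4), so (9/11) = +(11/9).
Reduce top mod 9: now compute (2/9).
Pull out 2: since 9 ≡ 1 (mod 8), (2/9) = +1.
Reached (1/9) = 1. Collecting the sign flips along the way, the symbol is +1.

1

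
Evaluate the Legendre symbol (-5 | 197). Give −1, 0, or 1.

-1

First reduce: -5 ≡ 192 (mod 197).
Pull out 2^6: since 197 ≡ 5 (mod 8), (2/197) = -1, so (2/197)^6 = +1.
Reciprocity: 3 ≡ 3 and 197 ≡ 1 (mod 4), so (3/197) = +(197/3).
Reduce top mod 3: now compute (2/3).
Pull out 2: since 3 ≡ 3 (mod 8), (2/3) = -1.
Reached (1/3) = 1. Collecting the sign flips along the way, the symbol is -1.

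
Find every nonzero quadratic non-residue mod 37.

2,5,6,8,13,14,15,17,18,19,20,22,23,24,29,31,32,35

Square k = 1,…,18 (k and 37−k give the same square):
1²=1, 2²=4, 3²=9, 4²=16, 5²=25, 6²=36, 7²≡12, 8²≡27, 9²≡7, 10²≡26, 11²≡10, 12²≡33, 13²≡21, 14²≡11, 15²≡3, 16²≡34, 17²≡30, 18²≡28 (mod 37).
The residues are {1, 3, 4, 7, 9, 10, 11, 12, 16, 21, 25, 26, 27, 28, 30, 33, 34, 36}; the non-residues are the remaining 18 nonzero classes.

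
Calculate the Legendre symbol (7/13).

-1

Reciprocity: 7 ≡ 3 and 13 ≡ 1 (mod 4), so (7/13) = +(13/7).
Reduce top mod 7: now compute (6/7).
Pull out 2: since 7 ≡ 7 (mod 8), (2/7) = +1.
Reciprocity: 3 ≡ 3 and 7 ≡ 3 (mod 4), so (3/7) = −(7/3).
Reduce top mod 3: now compute (1/3).
Reached (1/3) = 1. Collecting the sign flips along the way, the symbol is -1.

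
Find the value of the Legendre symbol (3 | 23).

1

Euler's criterion: (3/23) ≡ 3^11 (mod 23).
3^2 ≡ 9 (mod 23)
3^4 ≡ 12 (mod 23)
3^8 ≡ 6 (mod 23)
3^11 = 3^(8+2+1) ≡ 1 (mod 23).
Result is 1, so (3/23) = 1.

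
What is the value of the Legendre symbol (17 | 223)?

1

Reciprocity: 17 ≡ 1 and 223 ≡ 3 (mod 4), so (17/223) = +(223/17).
Reduce top mod 17: now compute (2/17).
Pull out 2: since 17 ≡ 1 (mod 8), (2/17) = +1.
Reached (1/17) = 1. Collecting the sign flips along the way, the symbol is +1.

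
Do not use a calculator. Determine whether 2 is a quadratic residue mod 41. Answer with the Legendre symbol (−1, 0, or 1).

Pull out 2: since 41 ≡ 1 (mod 8), (2/41) = +1.
Reached (1/41) = 1. Collecting the sign flips along the way, the symbol is +1.

1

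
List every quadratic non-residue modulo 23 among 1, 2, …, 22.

5,7,10,11,14,15,17,19,20,21,22

Square k = 1,…,11 (k and 23−k give the same square):
1²=1, 2²=4, 3²=9, 4²=16, 5²≡2, 6²≡13, 7²≡3, 8²≡18, 9²≡12, 10²≡8, 11²≡6 (mod 23).
The residues are {1, 2, 3, 4, 6, 8, 9, 12, 13, 16, 18}; the non-residues are the remaining 11 nonzero classes.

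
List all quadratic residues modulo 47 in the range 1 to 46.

1, 2, 3, 4, 6, 7, 8, 9, 12, 14, 16, 17, 18, 21, 24, 25, 27, 28, 32, 34, 36, 37, 42

Square k = 1,…,23 (k and 47−k give the same square):
1²=1, 2²=4, 3²=9, 4²=16, 5²=25, 6²=36, 7²≡2, 8²≡17, 9²≡34, 10²≡6, 11²≡27, 12²≡3, 13²≡28, 14²≡8, 15²≡37, 16²≡21, 17²≡7, 18²≡42, 19²≡32, 20²≡24, 21²≡18, 22²≡14, 23²≡12 (mod 47).
So the quadratic residues mod 47 are {1, 2, 3, 4, 6, 7, 8, 9, 12, 14, 16, 17, 18, 21, 24, 25, 27, 28, 32, 34, 36, 37, 42}.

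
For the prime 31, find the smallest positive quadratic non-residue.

3

(2/31) = +1, so 2 is a residue.
(3/31) = −1, so 3 is the smallest positive non-residue mod 31.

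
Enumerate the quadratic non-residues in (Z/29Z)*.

Square k = 1,…,14 (k and 29−k give the same square):
1²=1, 2²=4, 3²=9, 4²=16, 5²=25, 6²≡7, 7²≡20, 8²≡6, 9²≡23, 10²≡13, 11²≡5, 12²≡28, 13²≡24, 14²≡22 (mod 29).
The residues are {1, 4, 5, 6, 7, 9, 13, 16, 20, 22, 23, 24, 25, 28}; the non-residues are the remaining 14 nonzero classes.

2 3 8 10 11 12 14 15 17 18 19 21 26 27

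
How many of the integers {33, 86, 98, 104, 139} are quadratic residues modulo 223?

4

(33/223) = +1 → QR.
(86/223) = +1 → QR.
(98/223) = +1 → QR.
(104/223) = -1 → non-residue.
(139/223) = +1 → QR.
Total quadratic residues among the 5: 4.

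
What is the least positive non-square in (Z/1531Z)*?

2

(2/1531) = −1, so 2 is the smallest positive non-residue mod 1531.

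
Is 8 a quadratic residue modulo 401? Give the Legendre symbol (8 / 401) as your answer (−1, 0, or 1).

1

Pull out 2^3: since 401 ≡ 1 (mod 8), (2/401) = +1, so (2/401)^3 = +1.
Reached (1/401) = 1. Collecting the sign flips along the way, the symbol is +1.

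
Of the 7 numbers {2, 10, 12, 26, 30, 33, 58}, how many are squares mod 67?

3

(2/67) = -1 → non-residue.
(10/67) = +1 → QR.
(12/67) = -1 → non-residue.
(26/67) = +1 → QR.
(30/67) = -1 → non-residue.
(33/67) = +1 → QR.
(58/67) = -1 → non-residue.
Total quadratic residues among the 7: 3.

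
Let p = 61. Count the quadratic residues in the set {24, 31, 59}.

(24/61) = -1 → non-residue.
(31/61) = -1 → non-residue.
(59/61) = -1 → non-residue.
Total quadratic residues among the 3: 0.

0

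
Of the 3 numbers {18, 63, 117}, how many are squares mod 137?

2

(18/137) = +1 → QR.
(63/137) = +1 → QR.
(117/137) = -1 → non-residue.
Total quadratic residues among the 3: 2.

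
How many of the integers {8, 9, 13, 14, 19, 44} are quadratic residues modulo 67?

(8/67) = -1 → non-residue.
(9/67) = +1 → QR.
(13/67) = -1 → non-residue.
(14/67) = +1 → QR.
(19/67) = +1 → QR.
(44/67) = -1 → non-residue.
Total quadratic residues among the 6: 3.

3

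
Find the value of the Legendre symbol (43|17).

First reduce: 43 ≡ 9 (mod 17).
Reciprocity: 9 ≡ 1 and 17 ≡ 1 (mod 4), so (9/17) = +(17/9).
Reduce top mod 9: now compute (8/9).
Pull out 2^3: since 9 ≡ 1 (mod 8), (2/9) = +1, so (2/9)^3 = +1.
Reached (1/9) = 1. Collecting the sign flips along the way, the symbol is +1.

1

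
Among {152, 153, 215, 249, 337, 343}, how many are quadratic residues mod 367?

(152/367) = -1 → non-residue.
(153/367) = -1 → non-residue.
(215/367) = +1 → QR.
(249/367) = -1 → non-residue.
(337/367) = -1 → non-residue.
(343/367) = +1 → QR.
Total quadratic residues among the 6: 2.

2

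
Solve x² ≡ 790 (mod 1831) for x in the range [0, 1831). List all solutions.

828, 1003

Since 1831 ≡ 3 (mod 4), a square root of 790 is 790^((1831+1)/4) = 790^458 mod 1831.
Repeated squaring: 790^2≡1560, 790^4≡201, 790^8≡119, 790^16≡1344, 790^32≡970, 790^64≡1597, 790^128≡1657, 790^256≡980 (mod 1831).
790^458 = 790^(256+128+64+8+2) ≡ 828 (mod 1831).
Check: 828² = 685584 ≡ 790 (mod 1831). The two roots are 828 and 1003.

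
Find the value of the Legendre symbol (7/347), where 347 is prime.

-1

Reciprocity: 7 ≡ 3 and 347 ≡ 3 (mod 4), so (7/347) = −(347/7).
Reduce top mod 7: now compute (4/7).
Pull out 2^2: since 7 ≡ 7 (mod 8), (2/7) = +1, so (2/7)^2 = +1.
Reached (1/7) = 1. Collecting the sign flips along the way, the symbol is -1.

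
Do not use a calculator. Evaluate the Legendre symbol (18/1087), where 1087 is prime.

1

Euler's criterion: (18/1087) ≡ 18^543 (mod 1087).
18^2 ≡ 324 (mod 1087)
18^4 ≡ 624 (mod 1087)
18^8 ≡ 230 (mod 1087)
18^16 ≡ 724 (mod 1087)
18^32 ≡ 242 (mod 1087)
18^64 ≡ 953 (mod 1087)
18^128 ≡ 564 (mod 1087)
18^256 ≡ 692 (mod 1087)
18^512 ≡ 584 (mod 1087)
18^543 = 18^(512+16+8+4+2+1) ≡ 1 (mod 1087).
Result is 1, so (18/1087) = 1.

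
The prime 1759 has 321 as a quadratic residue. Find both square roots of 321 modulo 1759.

839, 920

Since 1759 ≡ 3 (mod 4), a square root of 321 is 321^((1759+1)/4) = 321^440 mod 1759.
Repeated squaring: 321^2≡1019, 321^4≡551, 321^8≡1053, 321^16≡639, 321^32≡233, 321^64≡1519, 321^128≡1312, 321^256≡1042 (mod 1759).
321^440 = 321^(256+128+32+16+8) ≡ 920 (mod 1759).
Check: 920² = 846400 ≡ 321 (mod 1759). The two roots are 839 and 920.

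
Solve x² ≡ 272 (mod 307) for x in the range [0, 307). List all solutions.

Since 307 ≡ 3 (mod 4), a square root of 272 is 272^((307+1)/4) = 272^77 mod 307.
Repeated squaring: 272^2≡304, 272^4≡9, 272^8≡81, 272^16≡114, 272^32≡102, 272^64≡273 (mod 307).
272^77 = 272^(64+8+4+1) ≡ 235 (mod 307).
Check: 235² = 55225 ≡ 272 (mod 307). The two roots are 72 and 235.

72, 235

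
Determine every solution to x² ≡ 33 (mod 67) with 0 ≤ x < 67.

Since 67 ≡ 3 (mod 4), a square root of 33 is 33^((67+1)/4) = 33^17 mod 67.
Repeated squaring: 33^2≡17, 33^4≡21, 33^8≡39, 33^16≡47 (mod 67).
33^17 = 33^(16+1) ≡ 10 (mod 67).
Check: 10² = 100 ≡ 33 (mod 67). The two roots are 10 and 57.

10, 57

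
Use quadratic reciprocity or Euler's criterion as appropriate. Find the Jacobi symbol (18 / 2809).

1

Pull out 2: since 2809 ≡ 1 (mod 8), (2/2809) = +1.
Reciprocity: 9 ≡ 1 and 2809 ≡ 1 (mod 4), so (9/2809) = +(2809/9).
Reduce top mod 9: now compute (1/9).
Reached (1/9) = 1. Collecting the sign flips along the way, the symbol is +1.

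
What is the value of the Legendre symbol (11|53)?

1

Reciprocity: 11 ≡ 3 and 53 ≡ 1 (mod 4), so (11/53) = +(53/11).
Reduce top mod 11: now compute (9/11).
Reciprocity: 9 ≡ 1 and 11 ≡ 3 (mod 4), so (9/11) = +(11/9).
Reduce top mod 9: now compute (2/9).
Pull out 2: since 9 ≡ 1 (mod 8), (2/9) = +1.
Reached (1/9) = 1. Collecting the sign flips along the way, the symbol is +1.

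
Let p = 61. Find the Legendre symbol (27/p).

Euler's criterion: (27/61) ≡ 27^30 (mod 61).
27^2 ≡ 58 (mod 61)
27^4 ≡ 9 (mod 61)
27^8 ≡ 20 (mod 61)
27^16 ≡ 34 (mod 61)
27^30 = 27^(16+8+4+2) ≡ 1 (mod 61).
Result is 1, so (27/61) = 1.

1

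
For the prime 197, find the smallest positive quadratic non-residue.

(2/197) = −1, so 2 is the smallest positive non-residue mod 197.

2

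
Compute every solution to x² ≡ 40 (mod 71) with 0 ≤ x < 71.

18, 53

Since 71 ≡ 3 (mod 4), a square root of 40 is 40^((71+1)/4) = 40^18 mod 71.
Repeated squaring: 40^2≡38, 40^4≡24, 40^8≡8, 40^16≡64 (mod 71).
40^18 = 40^(16+2) ≡ 18 (mod 71).
Check: 18² = 324 ≡ 40 (mod 71). The two roots are 18 and 53.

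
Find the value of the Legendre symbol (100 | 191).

Pull out 2^2: since 191 ≡ 7 (mod 8), (2/191) = +1, so (2/191)^2 = +1.
Reciprocity: 25 ≡ 1 and 191 ≡ 3 (mod 4), so (25/191) = +(191/25).
Reduce top mod 25: now compute (16/25).
Pull out 2^4: since 25 ≡ 1 (mod 8), (2/25) = +1, so (2/25)^4 = +1.
Reached (1/25) = 1. Collecting the sign flips along the way, the symbol is +1.

1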